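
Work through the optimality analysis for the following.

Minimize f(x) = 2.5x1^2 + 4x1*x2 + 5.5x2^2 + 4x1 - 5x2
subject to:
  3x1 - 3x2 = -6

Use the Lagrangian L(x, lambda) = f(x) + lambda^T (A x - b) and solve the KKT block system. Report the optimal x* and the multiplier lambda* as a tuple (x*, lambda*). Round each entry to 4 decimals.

Form the Lagrangian:
  L(x, lambda) = (1/2) x^T Q x + c^T x + lambda^T (A x - b)
Stationarity (grad_x L = 0): Q x + c + A^T lambda = 0.
Primal feasibility: A x = b.

This gives the KKT block system:
  [ Q   A^T ] [ x     ]   [-c ]
  [ A    0  ] [ lambda ] = [ b ]

Solving the linear system:
  x*      = (-1.2083, 0.7917)
  lambda* = (-0.375)
  f(x*)   = -5.5208

x* = (-1.2083, 0.7917), lambda* = (-0.375)


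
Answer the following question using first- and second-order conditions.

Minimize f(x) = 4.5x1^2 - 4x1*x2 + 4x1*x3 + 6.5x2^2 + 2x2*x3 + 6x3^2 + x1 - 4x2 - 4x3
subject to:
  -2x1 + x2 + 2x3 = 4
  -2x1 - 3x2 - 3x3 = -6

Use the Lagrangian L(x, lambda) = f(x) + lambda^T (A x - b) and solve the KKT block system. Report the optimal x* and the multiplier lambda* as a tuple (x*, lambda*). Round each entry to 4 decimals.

Form the Lagrangian:
  L(x, lambda) = (1/2) x^T Q x + c^T x + lambda^T (A x - b)
Stationarity (grad_x L = 0): Q x + c + A^T lambda = 0.
Primal feasibility: A x = b.

This gives the KKT block system:
  [ Q   A^T ] [ x     ]   [-c ]
  [ A    0  ] [ lambda ] = [ b ]

Solving the linear system:
  x*      = (-0.2481, 0.8271, 1.3383)
  lambda* = (-2.3008, 2.7068)
  f(x*)   = 8.2669

x* = (-0.2481, 0.8271, 1.3383), lambda* = (-2.3008, 2.7068)


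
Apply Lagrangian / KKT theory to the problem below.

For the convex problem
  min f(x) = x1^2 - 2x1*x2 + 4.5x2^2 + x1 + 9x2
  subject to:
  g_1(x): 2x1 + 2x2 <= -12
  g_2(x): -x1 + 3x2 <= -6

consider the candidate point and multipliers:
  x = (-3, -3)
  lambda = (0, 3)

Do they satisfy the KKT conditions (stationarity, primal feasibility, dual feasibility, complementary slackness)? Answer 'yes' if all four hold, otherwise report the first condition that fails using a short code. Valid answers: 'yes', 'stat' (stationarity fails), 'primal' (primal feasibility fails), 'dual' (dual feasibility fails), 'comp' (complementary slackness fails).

Gradient of f: grad f(x) = Q x + c = (1, -12)
Constraint values g_i(x) = a_i^T x - b_i:
  g_1((-3, -3)) = 0
  g_2((-3, -3)) = 0
Stationarity residual: grad f(x) + sum_i lambda_i a_i = (-2, -3)
  -> stationarity FAILS
Primal feasibility (all g_i <= 0): OK
Dual feasibility (all lambda_i >= 0): OK
Complementary slackness (lambda_i * g_i(x) = 0 for all i): OK

Verdict: the first failing condition is stationarity -> stat.

stat


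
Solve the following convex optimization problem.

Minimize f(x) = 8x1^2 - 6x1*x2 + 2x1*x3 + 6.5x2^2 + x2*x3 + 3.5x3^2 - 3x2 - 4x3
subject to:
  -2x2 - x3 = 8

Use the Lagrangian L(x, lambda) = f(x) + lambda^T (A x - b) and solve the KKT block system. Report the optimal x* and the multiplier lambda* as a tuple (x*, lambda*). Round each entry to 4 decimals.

Form the Lagrangian:
  L(x, lambda) = (1/2) x^T Q x + c^T x + lambda^T (A x - b)
Stationarity (grad_x L = 0): Q x + c + A^T lambda = 0.
Primal feasibility: A x = b.

This gives the KKT block system:
  [ Q   A^T ] [ x     ]   [-c ]
  [ A    0  ] [ lambda ] = [ b ]

Solving the linear system:
  x*      = (-1.0122, -3.2195, -1.561)
  lambda* = (-20.1707)
  f(x*)   = 88.6341

x* = (-1.0122, -3.2195, -1.561), lambda* = (-20.1707)


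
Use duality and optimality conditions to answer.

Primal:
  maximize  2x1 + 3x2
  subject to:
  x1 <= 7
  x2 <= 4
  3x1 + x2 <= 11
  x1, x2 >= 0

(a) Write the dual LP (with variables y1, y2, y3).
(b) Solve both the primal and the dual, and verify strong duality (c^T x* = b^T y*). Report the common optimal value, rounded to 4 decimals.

The standard primal-dual pair for 'max c^T x s.t. A x <= b, x >= 0' is:
  Dual:  min b^T y  s.t.  A^T y >= c,  y >= 0.

So the dual LP is:
  minimize  7y1 + 4y2 + 11y3
  subject to:
    y1 + 3y3 >= 2
    y2 + y3 >= 3
    y1, y2, y3 >= 0

Solving the primal: x* = (2.3333, 4).
  primal value c^T x* = 16.6667.
Solving the dual: y* = (0, 2.3333, 0.6667).
  dual value b^T y* = 16.6667.
Strong duality: c^T x* = b^T y*. Confirmed.

16.6667


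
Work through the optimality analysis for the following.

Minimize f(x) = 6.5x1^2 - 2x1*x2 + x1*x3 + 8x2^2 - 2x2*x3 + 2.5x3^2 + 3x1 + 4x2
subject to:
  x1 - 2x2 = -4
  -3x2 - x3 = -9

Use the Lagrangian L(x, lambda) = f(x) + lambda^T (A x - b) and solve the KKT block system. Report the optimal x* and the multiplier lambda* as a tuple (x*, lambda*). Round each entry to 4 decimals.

Form the Lagrangian:
  L(x, lambda) = (1/2) x^T Q x + c^T x + lambda^T (A x - b)
Stationarity (grad_x L = 0): Q x + c + A^T lambda = 0.
Primal feasibility: A x = b.

This gives the KKT block system:
  [ Q   A^T ] [ x     ]   [-c ]
  [ A    0  ] [ lambda ] = [ b ]

Solving the linear system:
  x*      = (-0.019, 1.9905, 3.0286)
  lambda* = (-1.8, 11.1429)
  f(x*)   = 50.4952

x* = (-0.019, 1.9905, 3.0286), lambda* = (-1.8, 11.1429)


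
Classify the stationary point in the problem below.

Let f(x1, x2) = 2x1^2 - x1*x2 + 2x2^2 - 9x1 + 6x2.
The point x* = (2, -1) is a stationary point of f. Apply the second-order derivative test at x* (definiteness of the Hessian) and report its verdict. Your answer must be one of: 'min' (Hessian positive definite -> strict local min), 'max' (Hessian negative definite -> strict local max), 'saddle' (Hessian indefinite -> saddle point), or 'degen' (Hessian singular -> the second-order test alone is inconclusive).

Compute the Hessian H = grad^2 f:
  H = [[4, -1], [-1, 4]]
Verify stationarity: grad f(x*) = H x* + g = (0, 0).
Eigenvalues of H: 3, 5.
Both eigenvalues > 0, so H is positive definite -> x* is a strict local min.

min


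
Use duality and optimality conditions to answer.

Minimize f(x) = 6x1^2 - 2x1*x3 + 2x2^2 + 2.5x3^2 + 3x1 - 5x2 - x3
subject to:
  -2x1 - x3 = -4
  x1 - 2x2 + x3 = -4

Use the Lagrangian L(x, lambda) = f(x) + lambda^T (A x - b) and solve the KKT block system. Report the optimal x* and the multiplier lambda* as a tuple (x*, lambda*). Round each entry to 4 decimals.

Form the Lagrangian:
  L(x, lambda) = (1/2) x^T Q x + c^T x + lambda^T (A x - b)
Stationarity (grad_x L = 0): Q x + c + A^T lambda = 0.
Primal feasibility: A x = b.

This gives the KKT block system:
  [ Q   A^T ] [ x     ]   [-c ]
  [ A    0  ] [ lambda ] = [ b ]

Solving the linear system:
  x*      = (1.1829, 3.4085, 1.6341)
  lambda* = (9.122, 4.3171)
  f(x*)   = 19.314

x* = (1.1829, 3.4085, 1.6341), lambda* = (9.122, 4.3171)


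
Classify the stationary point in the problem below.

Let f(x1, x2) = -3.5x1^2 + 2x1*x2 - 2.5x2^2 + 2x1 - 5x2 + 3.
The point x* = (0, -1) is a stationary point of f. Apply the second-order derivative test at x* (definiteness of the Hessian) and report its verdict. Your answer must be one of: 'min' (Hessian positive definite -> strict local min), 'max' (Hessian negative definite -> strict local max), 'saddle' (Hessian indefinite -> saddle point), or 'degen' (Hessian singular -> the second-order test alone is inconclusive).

Compute the Hessian H = grad^2 f:
  H = [[-7, 2], [2, -5]]
Verify stationarity: grad f(x*) = H x* + g = (0, 0).
Eigenvalues of H: -8.2361, -3.7639.
Both eigenvalues < 0, so H is negative definite -> x* is a strict local max.

max


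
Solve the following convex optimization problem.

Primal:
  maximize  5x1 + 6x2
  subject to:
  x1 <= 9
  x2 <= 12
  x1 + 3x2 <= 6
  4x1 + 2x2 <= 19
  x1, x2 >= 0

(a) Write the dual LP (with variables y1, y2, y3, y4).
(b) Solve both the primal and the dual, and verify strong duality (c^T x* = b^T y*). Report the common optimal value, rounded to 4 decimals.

The standard primal-dual pair for 'max c^T x s.t. A x <= b, x >= 0' is:
  Dual:  min b^T y  s.t.  A^T y >= c,  y >= 0.

So the dual LP is:
  minimize  9y1 + 12y2 + 6y3 + 19y4
  subject to:
    y1 + y3 + 4y4 >= 5
    y2 + 3y3 + 2y4 >= 6
    y1, y2, y3, y4 >= 0

Solving the primal: x* = (4.5, 0.5).
  primal value c^T x* = 25.5.
Solving the dual: y* = (0, 0, 1.4, 0.9).
  dual value b^T y* = 25.5.
Strong duality: c^T x* = b^T y*. Confirmed.

25.5


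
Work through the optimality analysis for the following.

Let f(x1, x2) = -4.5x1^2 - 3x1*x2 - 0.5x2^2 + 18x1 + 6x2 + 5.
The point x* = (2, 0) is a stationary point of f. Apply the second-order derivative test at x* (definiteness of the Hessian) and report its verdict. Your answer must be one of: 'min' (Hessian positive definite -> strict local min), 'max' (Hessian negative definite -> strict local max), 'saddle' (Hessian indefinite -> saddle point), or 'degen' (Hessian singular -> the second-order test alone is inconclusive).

Compute the Hessian H = grad^2 f:
  H = [[-9, -3], [-3, -1]]
Verify stationarity: grad f(x*) = H x* + g = (0, 0).
Eigenvalues of H: -10, 0.
H has a zero eigenvalue (singular; negative semidefinite but not definite), so H is neither positive definite, negative definite, nor indefinite. The second-order test alone is inconclusive -> degen.
(Indeed, f is constant along the null direction of H through x*, so x* is not a strict local extremum.)

degen


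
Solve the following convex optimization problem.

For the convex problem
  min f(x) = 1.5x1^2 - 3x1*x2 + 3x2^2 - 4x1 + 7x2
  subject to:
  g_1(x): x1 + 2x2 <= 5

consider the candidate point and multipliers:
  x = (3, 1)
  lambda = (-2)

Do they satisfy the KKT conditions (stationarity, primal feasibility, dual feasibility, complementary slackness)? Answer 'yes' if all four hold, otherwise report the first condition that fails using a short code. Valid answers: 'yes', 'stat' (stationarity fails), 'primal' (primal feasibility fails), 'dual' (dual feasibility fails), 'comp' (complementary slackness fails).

Gradient of f: grad f(x) = Q x + c = (2, 4)
Constraint values g_i(x) = a_i^T x - b_i:
  g_1((3, 1)) = 0
Stationarity residual: grad f(x) + sum_i lambda_i a_i = (0, 0)
  -> stationarity OK
Primal feasibility (all g_i <= 0): OK
Dual feasibility (all lambda_i >= 0): FAILS
Complementary slackness (lambda_i * g_i(x) = 0 for all i): OK

Verdict: the first failing condition is dual_feasibility -> dual.

dual


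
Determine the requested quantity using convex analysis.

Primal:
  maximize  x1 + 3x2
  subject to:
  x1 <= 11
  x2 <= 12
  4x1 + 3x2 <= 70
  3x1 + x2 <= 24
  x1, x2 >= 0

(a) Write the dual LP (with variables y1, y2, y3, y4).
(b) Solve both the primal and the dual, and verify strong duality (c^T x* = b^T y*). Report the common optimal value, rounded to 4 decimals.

The standard primal-dual pair for 'max c^T x s.t. A x <= b, x >= 0' is:
  Dual:  min b^T y  s.t.  A^T y >= c,  y >= 0.

So the dual LP is:
  minimize  11y1 + 12y2 + 70y3 + 24y4
  subject to:
    y1 + 4y3 + 3y4 >= 1
    y2 + 3y3 + y4 >= 3
    y1, y2, y3, y4 >= 0

Solving the primal: x* = (4, 12).
  primal value c^T x* = 40.
Solving the dual: y* = (0, 2.6667, 0, 0.3333).
  dual value b^T y* = 40.
Strong duality: c^T x* = b^T y*. Confirmed.

40


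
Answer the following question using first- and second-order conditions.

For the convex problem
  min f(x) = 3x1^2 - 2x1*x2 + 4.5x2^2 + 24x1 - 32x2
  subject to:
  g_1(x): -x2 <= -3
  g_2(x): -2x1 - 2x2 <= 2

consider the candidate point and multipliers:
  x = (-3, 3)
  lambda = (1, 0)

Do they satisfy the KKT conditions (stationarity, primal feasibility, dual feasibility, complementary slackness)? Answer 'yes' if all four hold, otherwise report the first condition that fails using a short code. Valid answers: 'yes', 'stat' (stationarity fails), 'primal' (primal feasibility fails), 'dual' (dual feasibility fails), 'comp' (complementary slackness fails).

Gradient of f: grad f(x) = Q x + c = (0, 1)
Constraint values g_i(x) = a_i^T x - b_i:
  g_1((-3, 3)) = 0
  g_2((-3, 3)) = -2
Stationarity residual: grad f(x) + sum_i lambda_i a_i = (0, 0)
  -> stationarity OK
Primal feasibility (all g_i <= 0): OK
Dual feasibility (all lambda_i >= 0): OK
Complementary slackness (lambda_i * g_i(x) = 0 for all i): OK

Verdict: yes, KKT holds.

yes


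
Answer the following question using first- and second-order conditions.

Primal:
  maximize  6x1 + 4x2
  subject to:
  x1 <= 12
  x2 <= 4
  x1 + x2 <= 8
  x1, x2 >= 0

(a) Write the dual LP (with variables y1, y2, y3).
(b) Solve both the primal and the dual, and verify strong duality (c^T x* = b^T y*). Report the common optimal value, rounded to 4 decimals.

The standard primal-dual pair for 'max c^T x s.t. A x <= b, x >= 0' is:
  Dual:  min b^T y  s.t.  A^T y >= c,  y >= 0.

So the dual LP is:
  minimize  12y1 + 4y2 + 8y3
  subject to:
    y1 + y3 >= 6
    y2 + y3 >= 4
    y1, y2, y3 >= 0

Solving the primal: x* = (8, 0).
  primal value c^T x* = 48.
Solving the dual: y* = (0, 0, 6).
  dual value b^T y* = 48.
Strong duality: c^T x* = b^T y*. Confirmed.

48


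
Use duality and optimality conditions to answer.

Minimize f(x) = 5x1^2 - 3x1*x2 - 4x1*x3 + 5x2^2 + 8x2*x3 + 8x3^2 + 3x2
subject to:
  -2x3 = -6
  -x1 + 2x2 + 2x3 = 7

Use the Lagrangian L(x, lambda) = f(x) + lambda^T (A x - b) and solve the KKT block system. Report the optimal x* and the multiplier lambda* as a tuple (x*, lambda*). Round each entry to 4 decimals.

Form the Lagrangian:
  L(x, lambda) = (1/2) x^T Q x + c^T x + lambda^T (A x - b)
Stationarity (grad_x L = 0): Q x + c + A^T lambda = 0.
Primal feasibility: A x = b.

This gives the KKT block system:
  [ Q   A^T ] [ x     ]   [-c ]
  [ A    0  ] [ lambda ] = [ b ]

Solving the linear system:
  x*      = (-0.2632, 0.3684, 3)
  lambda* = (10.2632, -15.7368)
  f(x*)   = 86.4211

x* = (-0.2632, 0.3684, 3), lambda* = (10.2632, -15.7368)


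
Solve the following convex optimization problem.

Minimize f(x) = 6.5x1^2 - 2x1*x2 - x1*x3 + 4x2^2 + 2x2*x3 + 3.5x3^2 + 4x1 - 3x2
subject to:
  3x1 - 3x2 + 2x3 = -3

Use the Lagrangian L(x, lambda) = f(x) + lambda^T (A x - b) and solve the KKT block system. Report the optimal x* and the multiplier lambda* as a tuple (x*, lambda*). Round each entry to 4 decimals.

Form the Lagrangian:
  L(x, lambda) = (1/2) x^T Q x + c^T x + lambda^T (A x - b)
Stationarity (grad_x L = 0): Q x + c + A^T lambda = 0.
Primal feasibility: A x = b.

This gives the KKT block system:
  [ Q   A^T ] [ x     ]   [-c ]
  [ A    0  ] [ lambda ] = [ b ]

Solving the linear system:
  x*      = (-0.3298, 0.4844, -0.2786)
  lambda* = (0.3259)
  f(x*)   = -0.8974

x* = (-0.3298, 0.4844, -0.2786), lambda* = (0.3259)


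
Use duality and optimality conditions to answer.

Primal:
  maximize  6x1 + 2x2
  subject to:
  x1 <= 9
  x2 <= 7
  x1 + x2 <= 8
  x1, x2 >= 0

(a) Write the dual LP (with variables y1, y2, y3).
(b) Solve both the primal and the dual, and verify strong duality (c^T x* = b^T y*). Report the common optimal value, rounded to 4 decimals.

The standard primal-dual pair for 'max c^T x s.t. A x <= b, x >= 0' is:
  Dual:  min b^T y  s.t.  A^T y >= c,  y >= 0.

So the dual LP is:
  minimize  9y1 + 7y2 + 8y3
  subject to:
    y1 + y3 >= 6
    y2 + y3 >= 2
    y1, y2, y3 >= 0

Solving the primal: x* = (8, 0).
  primal value c^T x* = 48.
Solving the dual: y* = (0, 0, 6).
  dual value b^T y* = 48.
Strong duality: c^T x* = b^T y*. Confirmed.

48


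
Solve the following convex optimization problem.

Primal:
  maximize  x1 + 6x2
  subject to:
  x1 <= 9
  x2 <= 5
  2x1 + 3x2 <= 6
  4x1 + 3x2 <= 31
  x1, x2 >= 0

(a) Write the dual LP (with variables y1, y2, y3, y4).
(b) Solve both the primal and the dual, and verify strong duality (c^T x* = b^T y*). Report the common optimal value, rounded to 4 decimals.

The standard primal-dual pair for 'max c^T x s.t. A x <= b, x >= 0' is:
  Dual:  min b^T y  s.t.  A^T y >= c,  y >= 0.

So the dual LP is:
  minimize  9y1 + 5y2 + 6y3 + 31y4
  subject to:
    y1 + 2y3 + 4y4 >= 1
    y2 + 3y3 + 3y4 >= 6
    y1, y2, y3, y4 >= 0

Solving the primal: x* = (0, 2).
  primal value c^T x* = 12.
Solving the dual: y* = (0, 0, 2, 0).
  dual value b^T y* = 12.
Strong duality: c^T x* = b^T y*. Confirmed.

12


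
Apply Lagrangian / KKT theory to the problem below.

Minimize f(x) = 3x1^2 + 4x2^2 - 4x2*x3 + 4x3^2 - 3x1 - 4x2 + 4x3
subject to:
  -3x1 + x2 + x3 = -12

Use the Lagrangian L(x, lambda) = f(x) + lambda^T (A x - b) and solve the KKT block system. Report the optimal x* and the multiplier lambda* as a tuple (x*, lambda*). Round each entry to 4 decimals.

Form the Lagrangian:
  L(x, lambda) = (1/2) x^T Q x + c^T x + lambda^T (A x - b)
Stationarity (grad_x L = 0): Q x + c + A^T lambda = 0.
Primal feasibility: A x = b.

This gives the KKT block system:
  [ Q   A^T ] [ x     ]   [-c ]
  [ A    0  ] [ lambda ] = [ b ]

Solving the linear system:
  x*      = (3.125, -0.9792, -1.6458)
  lambda* = (5.25)
  f(x*)   = 25.4792

x* = (3.125, -0.9792, -1.6458), lambda* = (5.25)


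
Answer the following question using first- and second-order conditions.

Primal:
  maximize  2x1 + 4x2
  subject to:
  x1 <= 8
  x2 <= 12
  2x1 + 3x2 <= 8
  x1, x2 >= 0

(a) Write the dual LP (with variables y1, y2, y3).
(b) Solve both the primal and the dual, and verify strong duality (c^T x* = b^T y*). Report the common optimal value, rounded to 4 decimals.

The standard primal-dual pair for 'max c^T x s.t. A x <= b, x >= 0' is:
  Dual:  min b^T y  s.t.  A^T y >= c,  y >= 0.

So the dual LP is:
  minimize  8y1 + 12y2 + 8y3
  subject to:
    y1 + 2y3 >= 2
    y2 + 3y3 >= 4
    y1, y2, y3 >= 0

Solving the primal: x* = (0, 2.6667).
  primal value c^T x* = 10.6667.
Solving the dual: y* = (0, 0, 1.3333).
  dual value b^T y* = 10.6667.
Strong duality: c^T x* = b^T y*. Confirmed.

10.6667


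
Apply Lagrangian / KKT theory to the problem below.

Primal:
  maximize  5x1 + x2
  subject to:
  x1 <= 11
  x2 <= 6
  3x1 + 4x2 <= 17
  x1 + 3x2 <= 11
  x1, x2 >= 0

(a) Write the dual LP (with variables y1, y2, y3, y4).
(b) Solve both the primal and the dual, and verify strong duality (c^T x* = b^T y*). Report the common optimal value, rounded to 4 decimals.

The standard primal-dual pair for 'max c^T x s.t. A x <= b, x >= 0' is:
  Dual:  min b^T y  s.t.  A^T y >= c,  y >= 0.

So the dual LP is:
  minimize  11y1 + 6y2 + 17y3 + 11y4
  subject to:
    y1 + 3y3 + y4 >= 5
    y2 + 4y3 + 3y4 >= 1
    y1, y2, y3, y4 >= 0

Solving the primal: x* = (5.6667, 0).
  primal value c^T x* = 28.3333.
Solving the dual: y* = (0, 0, 1.6667, 0).
  dual value b^T y* = 28.3333.
Strong duality: c^T x* = b^T y*. Confirmed.

28.3333


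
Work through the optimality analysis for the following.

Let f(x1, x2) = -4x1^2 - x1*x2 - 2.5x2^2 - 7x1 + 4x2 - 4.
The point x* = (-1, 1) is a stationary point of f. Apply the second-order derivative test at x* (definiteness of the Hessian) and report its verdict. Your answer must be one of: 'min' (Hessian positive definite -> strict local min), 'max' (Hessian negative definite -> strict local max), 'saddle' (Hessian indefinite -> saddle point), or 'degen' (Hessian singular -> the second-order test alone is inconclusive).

Compute the Hessian H = grad^2 f:
  H = [[-8, -1], [-1, -5]]
Verify stationarity: grad f(x*) = H x* + g = (0, 0).
Eigenvalues of H: -8.3028, -4.6972.
Both eigenvalues < 0, so H is negative definite -> x* is a strict local max.

max


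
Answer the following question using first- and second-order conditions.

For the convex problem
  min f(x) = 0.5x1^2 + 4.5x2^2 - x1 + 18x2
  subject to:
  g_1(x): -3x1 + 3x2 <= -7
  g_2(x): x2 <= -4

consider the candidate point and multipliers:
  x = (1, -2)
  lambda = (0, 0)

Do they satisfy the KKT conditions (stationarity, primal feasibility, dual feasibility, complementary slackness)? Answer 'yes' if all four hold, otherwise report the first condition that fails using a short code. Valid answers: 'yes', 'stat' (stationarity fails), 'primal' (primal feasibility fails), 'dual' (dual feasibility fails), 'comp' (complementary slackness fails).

Gradient of f: grad f(x) = Q x + c = (0, 0)
Constraint values g_i(x) = a_i^T x - b_i:
  g_1((1, -2)) = -2
  g_2((1, -2)) = 2
Stationarity residual: grad f(x) + sum_i lambda_i a_i = (0, 0)
  -> stationarity OK
Primal feasibility (all g_i <= 0): FAILS
Dual feasibility (all lambda_i >= 0): OK
Complementary slackness (lambda_i * g_i(x) = 0 for all i): OK

Verdict: the first failing condition is primal_feasibility -> primal.

primal


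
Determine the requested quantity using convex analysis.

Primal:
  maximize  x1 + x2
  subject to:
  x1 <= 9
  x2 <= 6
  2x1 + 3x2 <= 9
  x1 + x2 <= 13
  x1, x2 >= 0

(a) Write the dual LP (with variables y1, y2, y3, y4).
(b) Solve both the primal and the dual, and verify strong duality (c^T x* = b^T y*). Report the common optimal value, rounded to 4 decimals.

The standard primal-dual pair for 'max c^T x s.t. A x <= b, x >= 0' is:
  Dual:  min b^T y  s.t.  A^T y >= c,  y >= 0.

So the dual LP is:
  minimize  9y1 + 6y2 + 9y3 + 13y4
  subject to:
    y1 + 2y3 + y4 >= 1
    y2 + 3y3 + y4 >= 1
    y1, y2, y3, y4 >= 0

Solving the primal: x* = (4.5, 0).
  primal value c^T x* = 4.5.
Solving the dual: y* = (0, 0, 0.5, 0).
  dual value b^T y* = 4.5.
Strong duality: c^T x* = b^T y*. Confirmed.

4.5


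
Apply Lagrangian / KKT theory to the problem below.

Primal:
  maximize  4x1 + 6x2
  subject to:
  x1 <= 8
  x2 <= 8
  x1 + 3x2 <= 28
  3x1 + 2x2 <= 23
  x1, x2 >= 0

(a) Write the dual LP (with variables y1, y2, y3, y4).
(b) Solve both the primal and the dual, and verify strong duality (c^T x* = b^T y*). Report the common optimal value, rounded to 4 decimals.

The standard primal-dual pair for 'max c^T x s.t. A x <= b, x >= 0' is:
  Dual:  min b^T y  s.t.  A^T y >= c,  y >= 0.

So the dual LP is:
  minimize  8y1 + 8y2 + 28y3 + 23y4
  subject to:
    y1 + y3 + 3y4 >= 4
    y2 + 3y3 + 2y4 >= 6
    y1, y2, y3, y4 >= 0

Solving the primal: x* = (2.3333, 8).
  primal value c^T x* = 57.3333.
Solving the dual: y* = (0, 3.3333, 0, 1.3333).
  dual value b^T y* = 57.3333.
Strong duality: c^T x* = b^T y*. Confirmed.

57.3333


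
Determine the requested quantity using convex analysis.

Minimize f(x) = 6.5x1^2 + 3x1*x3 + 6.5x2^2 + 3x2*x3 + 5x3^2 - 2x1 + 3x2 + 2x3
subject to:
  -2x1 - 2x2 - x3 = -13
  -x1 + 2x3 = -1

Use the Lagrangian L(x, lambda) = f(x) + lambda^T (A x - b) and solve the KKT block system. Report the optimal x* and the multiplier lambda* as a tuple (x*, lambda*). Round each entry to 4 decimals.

Form the Lagrangian:
  L(x, lambda) = (1/2) x^T Q x + c^T x + lambda^T (A x - b)
Stationarity (grad_x L = 0): Q x + c + A^T lambda = 0.
Primal feasibility: A x = b.

This gives the KKT block system:
  [ Q   A^T ] [ x     ]   [-c ]
  [ A    0  ] [ lambda ] = [ b ]

Solving the linear system:
  x*      = (3.0357, 2.9554, 1.0178)
  lambda* = (22.2371, -3.9572)
  f(x*)   = 144.9777

x* = (3.0357, 2.9554, 1.0178), lambda* = (22.2371, -3.9572)


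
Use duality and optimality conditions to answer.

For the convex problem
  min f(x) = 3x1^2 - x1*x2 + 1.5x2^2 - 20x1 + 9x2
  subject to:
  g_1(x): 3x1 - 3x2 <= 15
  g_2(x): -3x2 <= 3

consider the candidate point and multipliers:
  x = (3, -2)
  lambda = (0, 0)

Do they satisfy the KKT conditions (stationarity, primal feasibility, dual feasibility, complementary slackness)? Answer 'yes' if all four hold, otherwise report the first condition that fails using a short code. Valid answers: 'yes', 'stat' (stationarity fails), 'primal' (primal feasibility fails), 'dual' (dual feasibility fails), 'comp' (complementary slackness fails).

Gradient of f: grad f(x) = Q x + c = (0, 0)
Constraint values g_i(x) = a_i^T x - b_i:
  g_1((3, -2)) = 0
  g_2((3, -2)) = 3
Stationarity residual: grad f(x) + sum_i lambda_i a_i = (0, 0)
  -> stationarity OK
Primal feasibility (all g_i <= 0): FAILS
Dual feasibility (all lambda_i >= 0): OK
Complementary slackness (lambda_i * g_i(x) = 0 for all i): OK

Verdict: the first failing condition is primal_feasibility -> primal.

primal


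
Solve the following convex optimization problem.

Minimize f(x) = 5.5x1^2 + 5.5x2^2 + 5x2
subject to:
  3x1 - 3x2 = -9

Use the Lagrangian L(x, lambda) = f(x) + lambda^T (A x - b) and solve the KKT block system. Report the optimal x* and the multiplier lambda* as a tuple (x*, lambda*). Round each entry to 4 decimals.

Form the Lagrangian:
  L(x, lambda) = (1/2) x^T Q x + c^T x + lambda^T (A x - b)
Stationarity (grad_x L = 0): Q x + c + A^T lambda = 0.
Primal feasibility: A x = b.

This gives the KKT block system:
  [ Q   A^T ] [ x     ]   [-c ]
  [ A    0  ] [ lambda ] = [ b ]

Solving the linear system:
  x*      = (-1.7273, 1.2727)
  lambda* = (6.3333)
  f(x*)   = 31.6818

x* = (-1.7273, 1.2727), lambda* = (6.3333)


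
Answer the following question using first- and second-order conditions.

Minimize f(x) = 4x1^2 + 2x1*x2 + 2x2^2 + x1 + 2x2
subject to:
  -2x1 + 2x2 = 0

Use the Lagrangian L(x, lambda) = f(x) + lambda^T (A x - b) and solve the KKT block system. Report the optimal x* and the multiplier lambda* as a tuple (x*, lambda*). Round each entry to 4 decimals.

Form the Lagrangian:
  L(x, lambda) = (1/2) x^T Q x + c^T x + lambda^T (A x - b)
Stationarity (grad_x L = 0): Q x + c + A^T lambda = 0.
Primal feasibility: A x = b.

This gives the KKT block system:
  [ Q   A^T ] [ x     ]   [-c ]
  [ A    0  ] [ lambda ] = [ b ]

Solving the linear system:
  x*      = (-0.1875, -0.1875)
  lambda* = (-0.4375)
  f(x*)   = -0.2812

x* = (-0.1875, -0.1875), lambda* = (-0.4375)


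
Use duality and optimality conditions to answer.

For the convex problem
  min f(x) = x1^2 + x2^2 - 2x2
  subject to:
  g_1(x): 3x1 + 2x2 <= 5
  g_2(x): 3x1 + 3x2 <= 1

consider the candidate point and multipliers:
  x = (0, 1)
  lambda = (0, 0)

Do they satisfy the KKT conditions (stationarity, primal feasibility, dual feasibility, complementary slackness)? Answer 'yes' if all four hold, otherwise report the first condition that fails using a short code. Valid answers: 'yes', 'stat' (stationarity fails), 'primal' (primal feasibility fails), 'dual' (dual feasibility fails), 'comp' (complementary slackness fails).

Gradient of f: grad f(x) = Q x + c = (0, 0)
Constraint values g_i(x) = a_i^T x - b_i:
  g_1((0, 1)) = -3
  g_2((0, 1)) = 2
Stationarity residual: grad f(x) + sum_i lambda_i a_i = (0, 0)
  -> stationarity OK
Primal feasibility (all g_i <= 0): FAILS
Dual feasibility (all lambda_i >= 0): OK
Complementary slackness (lambda_i * g_i(x) = 0 for all i): OK

Verdict: the first failing condition is primal_feasibility -> primal.

primal


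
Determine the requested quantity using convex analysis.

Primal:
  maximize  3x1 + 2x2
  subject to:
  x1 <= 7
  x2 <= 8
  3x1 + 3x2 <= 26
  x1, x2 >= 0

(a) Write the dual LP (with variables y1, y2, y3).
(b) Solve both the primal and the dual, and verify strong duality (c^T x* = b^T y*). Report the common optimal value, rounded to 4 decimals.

The standard primal-dual pair for 'max c^T x s.t. A x <= b, x >= 0' is:
  Dual:  min b^T y  s.t.  A^T y >= c,  y >= 0.

So the dual LP is:
  minimize  7y1 + 8y2 + 26y3
  subject to:
    y1 + 3y3 >= 3
    y2 + 3y3 >= 2
    y1, y2, y3 >= 0

Solving the primal: x* = (7, 1.6667).
  primal value c^T x* = 24.3333.
Solving the dual: y* = (1, 0, 0.6667).
  dual value b^T y* = 24.3333.
Strong duality: c^T x* = b^T y*. Confirmed.

24.3333


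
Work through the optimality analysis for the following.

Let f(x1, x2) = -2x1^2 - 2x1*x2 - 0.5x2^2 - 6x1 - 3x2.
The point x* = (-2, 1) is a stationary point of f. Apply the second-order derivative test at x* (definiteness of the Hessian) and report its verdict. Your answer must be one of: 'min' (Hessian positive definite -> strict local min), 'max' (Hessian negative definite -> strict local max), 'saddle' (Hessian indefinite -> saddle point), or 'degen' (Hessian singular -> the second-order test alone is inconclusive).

Compute the Hessian H = grad^2 f:
  H = [[-4, -2], [-2, -1]]
Verify stationarity: grad f(x*) = H x* + g = (0, 0).
Eigenvalues of H: -5, 0.
H has a zero eigenvalue (singular; negative semidefinite but not definite), so H is neither positive definite, negative definite, nor indefinite. The second-order test alone is inconclusive -> degen.
(Indeed, f is constant along the null direction of H through x*, so x* is not a strict local extremum.)

degen


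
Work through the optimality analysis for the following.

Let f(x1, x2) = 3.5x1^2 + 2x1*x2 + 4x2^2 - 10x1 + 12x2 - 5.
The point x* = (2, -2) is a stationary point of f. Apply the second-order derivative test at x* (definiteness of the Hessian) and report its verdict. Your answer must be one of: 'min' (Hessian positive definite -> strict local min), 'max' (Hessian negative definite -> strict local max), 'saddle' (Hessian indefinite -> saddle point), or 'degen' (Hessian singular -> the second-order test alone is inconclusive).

Compute the Hessian H = grad^2 f:
  H = [[7, 2], [2, 8]]
Verify stationarity: grad f(x*) = H x* + g = (0, 0).
Eigenvalues of H: 5.4384, 9.5616.
Both eigenvalues > 0, so H is positive definite -> x* is a strict local min.

min


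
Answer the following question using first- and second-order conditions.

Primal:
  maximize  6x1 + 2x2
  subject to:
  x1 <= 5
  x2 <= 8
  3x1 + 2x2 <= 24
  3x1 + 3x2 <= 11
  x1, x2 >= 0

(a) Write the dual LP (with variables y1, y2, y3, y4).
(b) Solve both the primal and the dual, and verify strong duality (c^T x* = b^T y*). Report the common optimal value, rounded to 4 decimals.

The standard primal-dual pair for 'max c^T x s.t. A x <= b, x >= 0' is:
  Dual:  min b^T y  s.t.  A^T y >= c,  y >= 0.

So the dual LP is:
  minimize  5y1 + 8y2 + 24y3 + 11y4
  subject to:
    y1 + 3y3 + 3y4 >= 6
    y2 + 2y3 + 3y4 >= 2
    y1, y2, y3, y4 >= 0

Solving the primal: x* = (3.6667, 0).
  primal value c^T x* = 22.
Solving the dual: y* = (0, 0, 0, 2).
  dual value b^T y* = 22.
Strong duality: c^T x* = b^T y*. Confirmed.

22


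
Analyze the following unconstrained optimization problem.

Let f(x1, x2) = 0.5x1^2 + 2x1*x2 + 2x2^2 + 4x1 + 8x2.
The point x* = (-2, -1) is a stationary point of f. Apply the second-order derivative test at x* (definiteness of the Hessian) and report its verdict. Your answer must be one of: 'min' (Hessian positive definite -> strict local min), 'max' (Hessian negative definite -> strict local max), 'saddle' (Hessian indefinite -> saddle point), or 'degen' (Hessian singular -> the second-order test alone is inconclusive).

Compute the Hessian H = grad^2 f:
  H = [[1, 2], [2, 4]]
Verify stationarity: grad f(x*) = H x* + g = (0, 0).
Eigenvalues of H: 0, 5.
H has a zero eigenvalue (singular; positive semidefinite but not definite), so H is neither positive definite, negative definite, nor indefinite. The second-order test alone is inconclusive -> degen.
(Indeed, f is constant along the null direction of H through x*, so x* is not a strict local extremum.)

degen


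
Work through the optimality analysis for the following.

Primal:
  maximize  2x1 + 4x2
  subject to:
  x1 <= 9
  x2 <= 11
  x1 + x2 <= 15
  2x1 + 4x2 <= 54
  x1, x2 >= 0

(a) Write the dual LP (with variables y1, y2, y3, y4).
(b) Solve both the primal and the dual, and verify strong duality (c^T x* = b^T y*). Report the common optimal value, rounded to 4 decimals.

The standard primal-dual pair for 'max c^T x s.t. A x <= b, x >= 0' is:
  Dual:  min b^T y  s.t.  A^T y >= c,  y >= 0.

So the dual LP is:
  minimize  9y1 + 11y2 + 15y3 + 54y4
  subject to:
    y1 + y3 + 2y4 >= 2
    y2 + y3 + 4y4 >= 4
    y1, y2, y3, y4 >= 0

Solving the primal: x* = (4, 11).
  primal value c^T x* = 52.
Solving the dual: y* = (0, 2, 2, 0).
  dual value b^T y* = 52.
Strong duality: c^T x* = b^T y*. Confirmed.

52


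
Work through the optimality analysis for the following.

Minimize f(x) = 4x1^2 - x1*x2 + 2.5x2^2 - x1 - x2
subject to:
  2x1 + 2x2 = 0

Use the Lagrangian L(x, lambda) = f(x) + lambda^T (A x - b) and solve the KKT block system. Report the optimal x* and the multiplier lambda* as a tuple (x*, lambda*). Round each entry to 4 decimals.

Form the Lagrangian:
  L(x, lambda) = (1/2) x^T Q x + c^T x + lambda^T (A x - b)
Stationarity (grad_x L = 0): Q x + c + A^T lambda = 0.
Primal feasibility: A x = b.

This gives the KKT block system:
  [ Q   A^T ] [ x     ]   [-c ]
  [ A    0  ] [ lambda ] = [ b ]

Solving the linear system:
  x*      = (0, 0)
  lambda* = (0.5)
  f(x*)   = 0

x* = (0, 0), lambda* = (0.5)


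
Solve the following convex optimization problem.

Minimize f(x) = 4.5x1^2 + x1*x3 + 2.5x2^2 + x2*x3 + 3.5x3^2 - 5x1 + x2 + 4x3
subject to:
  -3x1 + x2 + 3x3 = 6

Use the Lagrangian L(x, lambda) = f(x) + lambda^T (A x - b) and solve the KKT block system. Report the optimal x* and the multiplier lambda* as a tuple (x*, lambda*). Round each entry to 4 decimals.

Form the Lagrangian:
  L(x, lambda) = (1/2) x^T Q x + c^T x + lambda^T (A x - b)
Stationarity (grad_x L = 0): Q x + c + A^T lambda = 0.
Primal feasibility: A x = b.

This gives the KKT block system:
  [ Q   A^T ] [ x     ]   [-c ]
  [ A    0  ] [ lambda ] = [ b ]

Solving the linear system:
  x*      = (-0.8032, 0.325, 1.0884)
  lambda* = (-3.7136)
  f(x*)   = 15.4882

x* = (-0.8032, 0.325, 1.0884), lambda* = (-3.7136)


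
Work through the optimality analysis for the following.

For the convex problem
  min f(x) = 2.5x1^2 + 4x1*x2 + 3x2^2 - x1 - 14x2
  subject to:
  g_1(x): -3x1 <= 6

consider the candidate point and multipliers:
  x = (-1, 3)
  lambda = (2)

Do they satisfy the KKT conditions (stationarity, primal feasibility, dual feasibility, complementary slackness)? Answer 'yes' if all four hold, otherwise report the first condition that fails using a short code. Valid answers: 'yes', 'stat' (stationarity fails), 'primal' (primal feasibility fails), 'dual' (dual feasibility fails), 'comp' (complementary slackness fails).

Gradient of f: grad f(x) = Q x + c = (6, 0)
Constraint values g_i(x) = a_i^T x - b_i:
  g_1((-1, 3)) = -3
Stationarity residual: grad f(x) + sum_i lambda_i a_i = (0, 0)
  -> stationarity OK
Primal feasibility (all g_i <= 0): OK
Dual feasibility (all lambda_i >= 0): OK
Complementary slackness (lambda_i * g_i(x) = 0 for all i): FAILS

Verdict: the first failing condition is complementary_slackness -> comp.

comp


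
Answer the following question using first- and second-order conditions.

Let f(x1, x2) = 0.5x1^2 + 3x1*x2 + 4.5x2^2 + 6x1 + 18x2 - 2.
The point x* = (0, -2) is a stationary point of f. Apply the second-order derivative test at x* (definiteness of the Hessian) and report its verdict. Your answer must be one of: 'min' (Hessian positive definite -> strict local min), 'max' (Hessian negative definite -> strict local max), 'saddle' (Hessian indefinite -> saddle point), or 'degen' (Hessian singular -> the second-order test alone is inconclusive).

Compute the Hessian H = grad^2 f:
  H = [[1, 3], [3, 9]]
Verify stationarity: grad f(x*) = H x* + g = (0, 0).
Eigenvalues of H: 0, 10.
H has a zero eigenvalue (singular; positive semidefinite but not definite), so H is neither positive definite, negative definite, nor indefinite. The second-order test alone is inconclusive -> degen.
(Indeed, f is constant along the null direction of H through x*, so x* is not a strict local extremum.)

degen


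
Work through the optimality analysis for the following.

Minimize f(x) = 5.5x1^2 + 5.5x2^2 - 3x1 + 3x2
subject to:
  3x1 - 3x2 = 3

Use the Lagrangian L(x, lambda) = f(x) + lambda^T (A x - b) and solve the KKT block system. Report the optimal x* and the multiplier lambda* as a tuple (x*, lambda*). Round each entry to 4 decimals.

Form the Lagrangian:
  L(x, lambda) = (1/2) x^T Q x + c^T x + lambda^T (A x - b)
Stationarity (grad_x L = 0): Q x + c + A^T lambda = 0.
Primal feasibility: A x = b.

This gives the KKT block system:
  [ Q   A^T ] [ x     ]   [-c ]
  [ A    0  ] [ lambda ] = [ b ]

Solving the linear system:
  x*      = (0.5, -0.5)
  lambda* = (-0.8333)
  f(x*)   = -0.25

x* = (0.5, -0.5), lambda* = (-0.8333)


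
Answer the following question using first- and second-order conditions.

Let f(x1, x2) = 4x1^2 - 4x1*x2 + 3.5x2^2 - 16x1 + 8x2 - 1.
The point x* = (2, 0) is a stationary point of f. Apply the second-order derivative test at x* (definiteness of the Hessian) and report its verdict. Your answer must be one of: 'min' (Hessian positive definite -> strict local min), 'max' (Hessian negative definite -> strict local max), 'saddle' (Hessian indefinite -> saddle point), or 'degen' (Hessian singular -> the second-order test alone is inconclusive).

Compute the Hessian H = grad^2 f:
  H = [[8, -4], [-4, 7]]
Verify stationarity: grad f(x*) = H x* + g = (0, 0).
Eigenvalues of H: 3.4689, 11.5311.
Both eigenvalues > 0, so H is positive definite -> x* is a strict local min.

min


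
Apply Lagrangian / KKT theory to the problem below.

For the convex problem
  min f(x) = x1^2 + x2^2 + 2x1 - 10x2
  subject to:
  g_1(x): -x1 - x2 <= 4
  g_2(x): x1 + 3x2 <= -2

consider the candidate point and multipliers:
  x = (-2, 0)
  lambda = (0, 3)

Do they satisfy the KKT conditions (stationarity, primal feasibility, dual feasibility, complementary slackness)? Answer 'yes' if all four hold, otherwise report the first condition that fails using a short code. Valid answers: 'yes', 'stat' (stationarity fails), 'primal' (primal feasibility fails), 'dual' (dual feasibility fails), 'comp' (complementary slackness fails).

Gradient of f: grad f(x) = Q x + c = (-2, -10)
Constraint values g_i(x) = a_i^T x - b_i:
  g_1((-2, 0)) = -2
  g_2((-2, 0)) = 0
Stationarity residual: grad f(x) + sum_i lambda_i a_i = (1, -1)
  -> stationarity FAILS
Primal feasibility (all g_i <= 0): OK
Dual feasibility (all lambda_i >= 0): OK
Complementary slackness (lambda_i * g_i(x) = 0 for all i): OK

Verdict: the first failing condition is stationarity -> stat.

stat


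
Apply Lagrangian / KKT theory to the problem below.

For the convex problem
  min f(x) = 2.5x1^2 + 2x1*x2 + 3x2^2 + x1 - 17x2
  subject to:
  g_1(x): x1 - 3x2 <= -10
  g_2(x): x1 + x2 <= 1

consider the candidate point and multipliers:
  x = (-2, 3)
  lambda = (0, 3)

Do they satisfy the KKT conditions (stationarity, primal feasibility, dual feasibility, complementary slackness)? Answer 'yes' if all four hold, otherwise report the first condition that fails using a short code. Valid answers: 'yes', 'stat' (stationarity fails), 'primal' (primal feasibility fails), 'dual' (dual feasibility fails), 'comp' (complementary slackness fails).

Gradient of f: grad f(x) = Q x + c = (-3, -3)
Constraint values g_i(x) = a_i^T x - b_i:
  g_1((-2, 3)) = -1
  g_2((-2, 3)) = 0
Stationarity residual: grad f(x) + sum_i lambda_i a_i = (0, 0)
  -> stationarity OK
Primal feasibility (all g_i <= 0): OK
Dual feasibility (all lambda_i >= 0): OK
Complementary slackness (lambda_i * g_i(x) = 0 for all i): OK

Verdict: yes, KKT holds.

yes


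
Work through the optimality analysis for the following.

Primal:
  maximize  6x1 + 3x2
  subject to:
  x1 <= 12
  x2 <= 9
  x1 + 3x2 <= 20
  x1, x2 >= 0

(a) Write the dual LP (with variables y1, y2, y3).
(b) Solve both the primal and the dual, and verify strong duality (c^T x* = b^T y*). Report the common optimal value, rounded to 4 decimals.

The standard primal-dual pair for 'max c^T x s.t. A x <= b, x >= 0' is:
  Dual:  min b^T y  s.t.  A^T y >= c,  y >= 0.

So the dual LP is:
  minimize  12y1 + 9y2 + 20y3
  subject to:
    y1 + y3 >= 6
    y2 + 3y3 >= 3
    y1, y2, y3 >= 0

Solving the primal: x* = (12, 2.6667).
  primal value c^T x* = 80.
Solving the dual: y* = (5, 0, 1).
  dual value b^T y* = 80.
Strong duality: c^T x* = b^T y*. Confirmed.

80


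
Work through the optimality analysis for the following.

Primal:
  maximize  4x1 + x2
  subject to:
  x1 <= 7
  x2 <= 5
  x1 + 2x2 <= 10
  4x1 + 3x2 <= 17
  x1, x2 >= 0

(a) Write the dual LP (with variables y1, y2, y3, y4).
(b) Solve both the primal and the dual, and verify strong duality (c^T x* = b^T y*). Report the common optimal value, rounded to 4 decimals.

The standard primal-dual pair for 'max c^T x s.t. A x <= b, x >= 0' is:
  Dual:  min b^T y  s.t.  A^T y >= c,  y >= 0.

So the dual LP is:
  minimize  7y1 + 5y2 + 10y3 + 17y4
  subject to:
    y1 + y3 + 4y4 >= 4
    y2 + 2y3 + 3y4 >= 1
    y1, y2, y3, y4 >= 0

Solving the primal: x* = (4.25, 0).
  primal value c^T x* = 17.
Solving the dual: y* = (0, 0, 0, 1).
  dual value b^T y* = 17.
Strong duality: c^T x* = b^T y*. Confirmed.

17


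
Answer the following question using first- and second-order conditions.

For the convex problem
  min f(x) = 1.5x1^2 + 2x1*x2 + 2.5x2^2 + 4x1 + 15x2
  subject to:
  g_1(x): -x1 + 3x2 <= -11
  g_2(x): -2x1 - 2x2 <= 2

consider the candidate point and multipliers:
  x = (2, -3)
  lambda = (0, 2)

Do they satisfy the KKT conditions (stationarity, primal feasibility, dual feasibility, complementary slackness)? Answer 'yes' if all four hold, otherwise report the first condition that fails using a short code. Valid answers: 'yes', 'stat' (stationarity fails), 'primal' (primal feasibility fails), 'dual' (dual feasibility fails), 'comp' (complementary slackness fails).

Gradient of f: grad f(x) = Q x + c = (4, 4)
Constraint values g_i(x) = a_i^T x - b_i:
  g_1((2, -3)) = 0
  g_2((2, -3)) = 0
Stationarity residual: grad f(x) + sum_i lambda_i a_i = (0, 0)
  -> stationarity OK
Primal feasibility (all g_i <= 0): OK
Dual feasibility (all lambda_i >= 0): OK
Complementary slackness (lambda_i * g_i(x) = 0 for all i): OK

Verdict: yes, KKT holds.

yes
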